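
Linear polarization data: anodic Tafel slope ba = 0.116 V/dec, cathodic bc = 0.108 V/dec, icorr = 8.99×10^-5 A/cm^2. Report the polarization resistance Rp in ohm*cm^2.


Apply the Stern-Geary equation: Rp = ba*bc / (2.303*icorr*(ba+bc))
ba*bc = 0.116*0.108 = 0.012528
ba+bc = 0.224; 2.303*icorr*(ba+bc) = 2.303*8.99×10^-5*0.224 = 4.6376893×10^-5
Rp = 0.012528 / 4.6376893×10^-5 = 270.1 ohm*cm^2

270.1 ohm*cm^2


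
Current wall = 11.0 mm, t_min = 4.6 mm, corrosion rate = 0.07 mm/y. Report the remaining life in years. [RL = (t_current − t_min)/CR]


Apply the remaining-life relation: RL = (t_current − t_min) / CR
RL = (11.0 − 4.6) / 0.07 = 6.4 / 0.07 = 91.4 years

91.4 years


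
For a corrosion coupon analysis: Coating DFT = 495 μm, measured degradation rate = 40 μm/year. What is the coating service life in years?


Service life = thickness / degradation rate
Life = 495 / 40 = 12.4 years

12.4 years


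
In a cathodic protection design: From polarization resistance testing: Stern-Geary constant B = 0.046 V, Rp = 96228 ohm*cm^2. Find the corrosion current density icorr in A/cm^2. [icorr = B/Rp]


Apply the Stern-Geary relation: icorr = B / Rp
icorr = 0.046 / 96228 = 4.78×10^-7 A/cm^2

4.78×10^-7 A/cm^2


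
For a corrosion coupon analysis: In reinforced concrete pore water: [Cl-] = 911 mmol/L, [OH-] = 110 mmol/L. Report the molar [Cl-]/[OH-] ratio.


Threshold parameter = [Cl-] / [OH-] (molar basis; both in mmol/L, so units cancel)
Ratio = 911 / 110 = 8.28

8.28


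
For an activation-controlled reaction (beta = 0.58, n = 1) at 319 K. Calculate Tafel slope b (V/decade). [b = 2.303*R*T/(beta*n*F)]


Apply the Tafel slope relation: b = 2.303*R*T/(beta*n*F)
Numerator: 2.303 * 8.314 * 319 = 6107.94
Denominator: 0.58 * 1 * 96485 = 55961.3
b = 6107.94 / 55961.3 = 0.1091 V/decade

0.1091 V/decade


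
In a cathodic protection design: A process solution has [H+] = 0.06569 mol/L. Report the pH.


pH = −log10[H+]
pH = −log10(0.06569) = 1.18

1.18


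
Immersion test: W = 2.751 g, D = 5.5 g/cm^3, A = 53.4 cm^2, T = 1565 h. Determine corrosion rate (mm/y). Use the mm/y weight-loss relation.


Apply the mm/y weight-loss relation: CR = 87600 * W / (D * A * T)
Numerator: 87600 * 2.751 = 240987.6
Denominator: 5.5 * 53.4 * 1565 = 459640.5
CR = 240987.6 / 459640.5 = 0.524296 mm/y

0.524296 mm/y


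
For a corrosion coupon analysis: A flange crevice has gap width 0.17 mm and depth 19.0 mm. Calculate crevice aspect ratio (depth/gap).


Aspect ratio = depth / gap
Ratio = 19.0 / 0.17 = 111.8

111.8


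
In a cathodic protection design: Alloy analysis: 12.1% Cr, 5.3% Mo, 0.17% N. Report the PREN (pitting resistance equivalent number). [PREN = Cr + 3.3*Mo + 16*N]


Apply the PREN formula: PREN = Cr + 3.3*Mo + 16*N
PREN = 12.1 + 3.3*5.3 + 16*0.17
PREN = 12.1 + 17.49 + 2.72 = 32.31

32.31


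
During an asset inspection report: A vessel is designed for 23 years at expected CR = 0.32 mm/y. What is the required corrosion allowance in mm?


Corrosion allowance = CR × design life
CA = 0.32 * 23 = 7.36 mm

7.36 mm


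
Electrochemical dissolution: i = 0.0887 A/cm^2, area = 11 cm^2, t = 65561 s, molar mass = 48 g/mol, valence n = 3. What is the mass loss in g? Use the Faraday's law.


Apply Faraday's law: m = i*A*t*M / (n*F)
Total charge passed Q = i*A*t = 0.0887*11*65561 = 63967.8677 C
m = Q*M/(n*F) = 63967.8677*48/(3*96485) = 10.60772 g

10.60772 g


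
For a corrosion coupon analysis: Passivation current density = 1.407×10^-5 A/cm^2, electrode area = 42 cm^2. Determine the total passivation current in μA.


I = i_pass * A, then convert A → μA (×10^6)
I = 1.407×10^-5 * 42 * 10^6 = 590.94 μA

590.94 μA


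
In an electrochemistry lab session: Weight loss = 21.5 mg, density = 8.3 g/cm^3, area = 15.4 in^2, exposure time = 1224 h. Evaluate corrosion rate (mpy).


Apply the mpy weight-loss relation: CR = 534 * W / (D * A * T)
Numerator: 534 * 21.5 = 11481.0
Denominator: 8.3 * 15.4 * 1224 = 156451.68
CR = 11481.0 / 156451.68 = 0.0734 mpy

0.0734 mpy


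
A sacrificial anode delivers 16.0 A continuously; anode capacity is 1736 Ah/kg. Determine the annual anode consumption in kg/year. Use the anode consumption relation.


Annual consumption = current * hours per year / capacity
Rate = 16.0 * 8760 / 1736 = 80.7 kg/year

80.7 kg/year


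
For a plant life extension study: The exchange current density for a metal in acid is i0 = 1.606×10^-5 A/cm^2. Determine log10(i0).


i0 = 1.606×10^-5 A/cm^2
log10(i0) = -4.794

-4.794


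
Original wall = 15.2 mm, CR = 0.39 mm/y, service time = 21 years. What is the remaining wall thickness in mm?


Remaining wall = original − CR × time
t = 15.2 − 0.39*21 = 15.2 − 8.19 = 7.01 mm

7.01 mm


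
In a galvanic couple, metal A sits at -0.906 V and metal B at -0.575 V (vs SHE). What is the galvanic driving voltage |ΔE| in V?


Driving voltage is the absolute potential difference.
|ΔE| = |-0.906 − (-0.575)| = 0.331 V

0.331 V


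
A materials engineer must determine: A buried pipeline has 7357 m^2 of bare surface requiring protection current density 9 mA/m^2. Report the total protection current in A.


I = area * current density, then convert mA → A (÷1000)
I = 7357 * 9 / 1000 = 66.21 A

66.21 A


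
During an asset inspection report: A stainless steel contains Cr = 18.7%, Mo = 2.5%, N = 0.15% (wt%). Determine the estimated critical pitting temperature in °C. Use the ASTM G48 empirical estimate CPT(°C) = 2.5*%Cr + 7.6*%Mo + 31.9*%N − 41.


Apply the ASTM G48 empirical CPT estimate: CPT(°C) = 2.5*%Cr + 7.6*%Mo + 31.9*%N − 41
2.5*18.7 = 46.75; 7.6*2.5 = 19; 31.9*0.15 = 4.785
CPT = 46.75 + 19 + 4.785 − 41 = 29.535 °C
Rounded to 0.1 °C: CPT ≈ 29.5 °C

29.5 °C


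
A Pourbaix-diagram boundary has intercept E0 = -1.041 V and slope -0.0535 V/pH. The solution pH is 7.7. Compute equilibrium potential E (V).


Apply the Pourbaix line equation: E = E0 + slope*pH
E = -1.041 + (-0.0535)*7.7 = -1.041 + (-0.41195) = -1.45295 V
Rounded to 4 decimal places: E = -1.4530 V

-1.4530 V


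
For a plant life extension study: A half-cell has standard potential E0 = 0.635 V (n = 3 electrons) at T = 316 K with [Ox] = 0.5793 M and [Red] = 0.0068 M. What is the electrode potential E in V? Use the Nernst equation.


Apply the Nernst equation: E = E0 + (RT/nF)*ln([Ox]/[Red])
Step 1: RT/nF = 8.314*316/(3*96485) = 0.00907645 V
Step 2: [Ox]/[Red] = 0.5793/0.0068 = 85.191176
Step 3: ln(85.191176) = 4.444898
Step 4: correction = 0.00907645 * 4.444898 = 0.04 V
E = 0.635 + 0.04 = 0.675 V

0.675 V


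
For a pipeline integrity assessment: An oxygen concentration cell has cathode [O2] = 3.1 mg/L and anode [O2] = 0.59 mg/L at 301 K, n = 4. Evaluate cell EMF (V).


Apply the Nernst concentration-cell relation: E = (RT/nF)*ln(C_cathode/C_anode)
RT/nF = 8.314*301/(4*96485) = 0.0064842 V
ln(3.1/0.59) = 1.65903
E = 0.0064842 * 1.65903 = 0.01076 V

0.01076 V


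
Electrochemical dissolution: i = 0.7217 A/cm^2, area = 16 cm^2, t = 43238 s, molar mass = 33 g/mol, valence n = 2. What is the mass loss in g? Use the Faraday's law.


Apply Faraday's law: m = i*A*t*M / (n*F)
Total charge passed Q = i*A*t = 0.7217*16*43238 = 499277.8336 C
m = Q*M/(n*F) = 499277.8336*33/(2*96485) = 85.38202 g

85.38202 g


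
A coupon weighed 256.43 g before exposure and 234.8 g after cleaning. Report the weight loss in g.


Weight loss = initial − final
WL = 256.43 − 234.8 = 21.63 g

21.63 g


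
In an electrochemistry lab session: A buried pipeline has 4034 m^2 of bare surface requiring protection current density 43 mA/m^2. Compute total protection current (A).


I = area * current density, then convert mA → A (÷1000)
I = 4034 * 43 / 1000 = 173.46 A

173.46 A


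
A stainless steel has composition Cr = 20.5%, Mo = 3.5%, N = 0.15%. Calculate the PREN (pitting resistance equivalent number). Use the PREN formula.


Apply the PREN formula: PREN = Cr + 3.3*Mo + 16*N
PREN = 20.5 + 3.3*3.5 + 16*0.15
PREN = 20.5 + 11.55 + 2.4 = 34.45

34.45


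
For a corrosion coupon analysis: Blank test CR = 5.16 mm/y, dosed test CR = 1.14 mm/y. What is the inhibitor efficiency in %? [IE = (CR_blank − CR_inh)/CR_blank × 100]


Apply the inhibitor-efficiency definition: IE = (CR_blank − CR_inh)/CR_blank × 100
IE = (5.16 − 1.14) / 5.16 × 100
IE = 4.02 / 5.16 × 100 = 77.9 %

77.9 %


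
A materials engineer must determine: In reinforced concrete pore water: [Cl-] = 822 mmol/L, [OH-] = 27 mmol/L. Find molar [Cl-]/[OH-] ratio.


Threshold parameter = [Cl-] / [OH-] (molar basis; both in mmol/L, so units cancel)
Ratio = 822 / 27 = 30.44

30.44


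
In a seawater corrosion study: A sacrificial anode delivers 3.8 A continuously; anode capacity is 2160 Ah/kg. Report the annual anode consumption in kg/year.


Annual consumption = current * hours per year / capacity
Rate = 3.8 * 8760 / 2160 = 15.4 kg/year

15.4 kg/year


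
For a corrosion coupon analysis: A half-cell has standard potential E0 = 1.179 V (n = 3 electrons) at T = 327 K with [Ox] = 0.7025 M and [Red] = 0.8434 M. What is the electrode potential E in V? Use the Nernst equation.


Apply the Nernst equation: E = E0 + (RT/nF)*ln([Ox]/[Red])
Step 1: RT/nF = 8.314*327/(3*96485) = 0.0093924 V
Step 2: [Ox]/[Red] = 0.7025/0.8434 = 0.832938
Step 3: ln(0.832938) = -0.182796
Step 4: correction = 0.0093924 * -0.182796 = -0.002 V
E = 1.179 + -0.002 = 1.177 V

1.177 V


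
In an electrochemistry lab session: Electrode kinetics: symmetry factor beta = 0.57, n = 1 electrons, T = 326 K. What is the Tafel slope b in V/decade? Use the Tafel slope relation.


Apply the Tafel slope relation: b = 2.303*R*T/(beta*n*F)
Numerator: 2.303 * 8.314 * 326 = 6241.97
Denominator: 0.57 * 1 * 96485 = 54996.45
b = 6241.97 / 54996.45 = 0.1135 V/decade

0.1135 V/decade


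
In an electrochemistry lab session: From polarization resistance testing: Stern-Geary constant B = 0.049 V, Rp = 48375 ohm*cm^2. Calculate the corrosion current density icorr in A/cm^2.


Apply the Stern-Geary relation: icorr = B / Rp
icorr = 0.049 / 48375 = 1.013×10^-6 A/cm^2

1.013×10^-6 A/cm^2


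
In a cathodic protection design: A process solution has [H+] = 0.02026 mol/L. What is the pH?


pH = −log10[H+]
pH = −log10(0.02026) = 1.69

1.69


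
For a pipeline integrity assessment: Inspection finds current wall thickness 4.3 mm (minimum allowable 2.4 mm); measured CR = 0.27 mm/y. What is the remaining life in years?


Apply the remaining-life relation: RL = (t_current − t_min) / CR
RL = (4.3 − 2.4) / 0.27 = 1.9 / 0.27 = 7.0 years

7.0 years


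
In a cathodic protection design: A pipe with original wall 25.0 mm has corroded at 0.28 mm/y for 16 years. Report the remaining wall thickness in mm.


Remaining wall = original − CR × time
t = 25.0 − 0.28*16 = 25.0 − 4.48 = 20.52 mm

20.52 mm


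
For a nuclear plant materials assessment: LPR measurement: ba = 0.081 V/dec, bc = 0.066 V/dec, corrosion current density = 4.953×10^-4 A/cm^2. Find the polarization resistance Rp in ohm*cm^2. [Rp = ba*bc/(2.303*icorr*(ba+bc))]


Apply the Stern-Geary equation: Rp = ba*bc / (2.303*icorr*(ba+bc))
ba*bc = 0.081*0.066 = 0.005346
ba+bc = 0.147; 2.303*icorr*(ba+bc) = 2.303*4.953×10^-4*0.147 = 1.6767936×10^-4
Rp = 0.005346 / 1.6767936×10^-4 = 31.9 ohm*cm^2

31.9 ohm*cm^2


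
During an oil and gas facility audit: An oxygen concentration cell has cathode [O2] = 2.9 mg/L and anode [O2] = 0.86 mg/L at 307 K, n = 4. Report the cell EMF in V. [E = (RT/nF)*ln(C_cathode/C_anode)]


Apply the Nernst concentration-cell relation: E = (RT/nF)*ln(C_cathode/C_anode)
RT/nF = 8.314*307/(4*96485) = 0.00661346 V
ln(2.9/0.86) = 1.21553
E = 0.00661346 * 1.21553 = 0.00804 V

0.00804 V


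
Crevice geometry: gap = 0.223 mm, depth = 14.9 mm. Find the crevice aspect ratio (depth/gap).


Aspect ratio = depth / gap
Ratio = 14.9 / 0.223 = 66.8

66.8


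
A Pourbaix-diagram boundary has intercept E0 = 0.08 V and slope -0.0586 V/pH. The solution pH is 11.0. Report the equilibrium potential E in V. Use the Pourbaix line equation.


Apply the Pourbaix line equation: E = E0 + slope*pH
E = 0.08 + (-0.0586)*11.0 = 0.08 + (-0.6446) = -0.5646 V
Rounded to 4 decimal places: E = -0.5646 V

-0.5646 V


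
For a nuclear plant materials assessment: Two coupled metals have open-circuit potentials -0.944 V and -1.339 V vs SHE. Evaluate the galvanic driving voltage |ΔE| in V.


Driving voltage is the absolute potential difference.
|ΔE| = |-0.944 − (-1.339)| = 0.395 V

0.395 V


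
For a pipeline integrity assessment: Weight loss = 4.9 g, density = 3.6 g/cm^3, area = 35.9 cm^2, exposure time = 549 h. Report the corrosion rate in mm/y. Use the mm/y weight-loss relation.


Apply the mm/y weight-loss relation: CR = 87600 * W / (D * A * T)
Numerator: 87600 * 4.9 = 429240.0
Denominator: 3.6 * 35.9 * 549 = 70952.76
CR = 429240.0 / 70952.76 = 6.049659 mm/y

6.049659 mm/y


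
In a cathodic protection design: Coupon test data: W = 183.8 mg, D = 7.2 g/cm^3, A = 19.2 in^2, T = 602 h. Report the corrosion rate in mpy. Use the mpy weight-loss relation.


Apply the mpy weight-loss relation: CR = 534 * W / (D * A * T)
Numerator: 534 * 183.8 = 98149.2
Denominator: 7.2 * 19.2 * 602 = 83220.48
CR = 98149.2 / 83220.48 = 1.17939 mpy

1.17939 mpy


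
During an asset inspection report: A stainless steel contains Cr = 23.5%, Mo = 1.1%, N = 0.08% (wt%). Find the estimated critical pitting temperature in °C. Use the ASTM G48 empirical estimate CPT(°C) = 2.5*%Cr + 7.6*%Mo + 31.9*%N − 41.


Apply the ASTM G48 empirical CPT estimate: CPT(°C) = 2.5*%Cr + 7.6*%Mo + 31.9*%N − 41
2.5*23.5 = 58.75; 7.6*1.1 = 8.36; 31.9*0.08 = 2.552
CPT = 58.75 + 8.36 + 2.552 − 41 = 28.662 °C
Rounded to 0.1 °C: CPT ≈ 28.7 °C

28.7 °C


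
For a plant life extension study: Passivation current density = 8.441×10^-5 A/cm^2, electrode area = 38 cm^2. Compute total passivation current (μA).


I = i_pass * A, then convert A → μA (×10^6)
I = 8.441×10^-5 * 38 * 10^6 = 3207.58 μA

3207.58 μA


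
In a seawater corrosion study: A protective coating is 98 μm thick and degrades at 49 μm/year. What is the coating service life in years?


Service life = thickness / degradation rate
Life = 98 / 49 = 2.0 years

2.0 years


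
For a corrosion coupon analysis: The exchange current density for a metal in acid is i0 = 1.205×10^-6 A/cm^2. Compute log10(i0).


i0 = 1.205×10^-6 A/cm^2
log10(i0) = -5.919

-5.919


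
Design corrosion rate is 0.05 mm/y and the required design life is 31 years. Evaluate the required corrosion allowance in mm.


Corrosion allowance = CR × design life
CA = 0.05 * 31 = 1.55 mm

1.55 mm


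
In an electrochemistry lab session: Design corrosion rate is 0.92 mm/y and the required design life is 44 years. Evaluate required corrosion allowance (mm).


Corrosion allowance = CR × design life
CA = 0.92 * 44 = 40.48 mm

40.48 mm


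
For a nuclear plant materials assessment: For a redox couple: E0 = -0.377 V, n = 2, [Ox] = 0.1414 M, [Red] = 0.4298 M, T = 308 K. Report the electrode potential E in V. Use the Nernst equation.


Apply the Nernst equation: E = E0 + (RT/nF)*ln([Ox]/[Red])
Step 1: RT/nF = 8.314*308/(2*96485) = 0.01327 V
Step 2: [Ox]/[Red] = 0.1414/0.4298 = 0.32899
Step 3: ln(0.32899) = -1.111728
Step 4: correction = 0.01327 * -1.111728 = -0.015 V
E = -0.377 + -0.015 = -0.392 V

-0.392 V


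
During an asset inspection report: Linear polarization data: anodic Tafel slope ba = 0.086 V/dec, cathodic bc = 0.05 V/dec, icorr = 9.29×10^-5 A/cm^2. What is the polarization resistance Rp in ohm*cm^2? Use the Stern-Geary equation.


Apply the Stern-Geary equation: Rp = ba*bc / (2.303*icorr*(ba+bc))
ba*bc = 0.086*0.05 = 0.0043
ba+bc = 0.136; 2.303*icorr*(ba+bc) = 2.303*9.29×10^-5*0.136 = 2.9097023×10^-5
Rp = 0.0043 / 2.9097023×10^-5 = 147.78 ohm*cm^2

147.78 ohm*cm^2


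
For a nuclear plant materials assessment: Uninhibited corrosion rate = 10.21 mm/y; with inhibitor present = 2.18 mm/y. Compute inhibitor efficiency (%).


Apply the inhibitor-efficiency definition: IE = (CR_blank − CR_inh)/CR_blank × 100
IE = (10.21 − 2.18) / 10.21 × 100
IE = 8.03 / 10.21 × 100 = 78.6 %

78.6 %


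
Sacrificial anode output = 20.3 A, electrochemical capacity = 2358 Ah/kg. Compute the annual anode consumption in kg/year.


Annual consumption = current * hours per year / capacity
Rate = 20.3 * 8760 / 2358 = 75.4 kg/year

75.4 kg/year


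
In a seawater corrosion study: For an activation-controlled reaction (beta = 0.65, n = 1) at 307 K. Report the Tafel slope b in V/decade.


Apply the Tafel slope relation: b = 2.303*R*T/(beta*n*F)
Numerator: 2.303 * 8.314 * 307 = 5878.17
Denominator: 0.65 * 1 * 96485 = 62715.25
b = 5878.17 / 62715.25 = 0.094 V/decade

0.094 V/decade


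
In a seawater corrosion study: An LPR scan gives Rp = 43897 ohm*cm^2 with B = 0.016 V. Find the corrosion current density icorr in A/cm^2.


Apply the Stern-Geary relation: icorr = B / Rp
icorr = 0.016 / 43897 = 3.645×10^-7 A/cm^2

3.645×10^-7 A/cm^2


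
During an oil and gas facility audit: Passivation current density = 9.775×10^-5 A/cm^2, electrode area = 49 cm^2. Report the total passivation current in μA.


I = i_pass * A, then convert A → μA (×10^6)
I = 9.775×10^-5 * 49 * 10^6 = 4789.75 μA

4789.75 μA


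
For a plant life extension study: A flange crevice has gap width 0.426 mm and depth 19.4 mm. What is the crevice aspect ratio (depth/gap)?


Aspect ratio = depth / gap
Ratio = 19.4 / 0.426 = 45.5

45.5


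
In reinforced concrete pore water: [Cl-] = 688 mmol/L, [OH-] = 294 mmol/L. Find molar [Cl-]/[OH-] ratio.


Threshold parameter = [Cl-] / [OH-] (molar basis; both in mmol/L, so units cancel)
Ratio = 688 / 294 = 2.34

2.34


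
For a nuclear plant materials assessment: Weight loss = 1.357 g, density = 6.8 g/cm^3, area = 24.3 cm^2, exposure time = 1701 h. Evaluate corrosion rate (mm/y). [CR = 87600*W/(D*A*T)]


Apply the mm/y weight-loss relation: CR = 87600 * W / (D * A * T)
Numerator: 87600 * 1.357 = 118873.2
Denominator: 6.8 * 24.3 * 1701 = 281073.24
CR = 118873.2 / 281073.24 = 0.42293 mm/y

0.42293 mm/y


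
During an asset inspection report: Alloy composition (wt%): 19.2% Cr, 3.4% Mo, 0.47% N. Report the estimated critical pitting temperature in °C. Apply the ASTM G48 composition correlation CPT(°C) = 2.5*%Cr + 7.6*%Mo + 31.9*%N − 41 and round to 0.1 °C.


Apply the ASTM G48 empirical CPT estimate: CPT(°C) = 2.5*%Cr + 7.6*%Mo + 31.9*%N − 41
2.5*19.2 = 48; 7.6*3.4 = 25.84; 31.9*0.47 = 14.993
CPT = 48 + 25.84 + 14.993 − 41 = 47.833 °C
Rounded to 0.1 °C: CPT ≈ 47.8 °C

47.8 °C


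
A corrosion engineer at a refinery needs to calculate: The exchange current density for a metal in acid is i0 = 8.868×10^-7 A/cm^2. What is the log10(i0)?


i0 = 8.868×10^-7 A/cm^2
log10(i0) = -6.052

-6.052


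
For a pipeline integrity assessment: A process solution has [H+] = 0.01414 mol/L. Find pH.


pH = −log10[H+]
pH = −log10(0.01414) = 1.85

1.85


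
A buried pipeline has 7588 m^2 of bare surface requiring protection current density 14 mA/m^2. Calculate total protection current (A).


I = area * current density, then convert mA → A (÷1000)
I = 7588 * 14 / 1000 = 106.23 A

106.23 A


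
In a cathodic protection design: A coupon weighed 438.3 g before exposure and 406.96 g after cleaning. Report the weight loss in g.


Weight loss = initial − final
WL = 438.3 − 406.96 = 31.34 g

31.34 g


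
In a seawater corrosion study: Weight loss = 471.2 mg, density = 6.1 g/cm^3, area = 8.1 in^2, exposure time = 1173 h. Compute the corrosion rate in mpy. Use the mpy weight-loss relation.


Apply the mpy weight-loss relation: CR = 534 * W / (D * A * T)
Numerator: 534 * 471.2 = 251620.8
Denominator: 6.1 * 8.1 * 1173 = 57957.93
CR = 251620.8 / 57957.93 = 4.34144 mpy

4.34144 mpy


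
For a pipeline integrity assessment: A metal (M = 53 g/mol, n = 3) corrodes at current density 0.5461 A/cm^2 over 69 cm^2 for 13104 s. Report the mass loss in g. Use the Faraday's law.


Apply Faraday's law: m = i*A*t*M / (n*F)
Total charge passed Q = i*A*t = 0.5461*69*13104 = 493770.5136 C
m = Q*M/(n*F) = 493770.5136*53/(3*96485) = 90.4107 g

90.4107 g


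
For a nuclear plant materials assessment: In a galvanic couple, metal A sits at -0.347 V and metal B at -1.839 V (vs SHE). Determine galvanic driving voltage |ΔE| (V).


Driving voltage is the absolute potential difference.
|ΔE| = |-0.347 − (-1.839)| = 1.492 V

1.492 V


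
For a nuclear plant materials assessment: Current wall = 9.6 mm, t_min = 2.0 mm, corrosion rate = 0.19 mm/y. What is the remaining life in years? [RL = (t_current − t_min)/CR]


Apply the remaining-life relation: RL = (t_current − t_min) / CR
RL = (9.6 − 2.0) / 0.19 = 7.6 / 0.19 = 40.0 years

40.0 years


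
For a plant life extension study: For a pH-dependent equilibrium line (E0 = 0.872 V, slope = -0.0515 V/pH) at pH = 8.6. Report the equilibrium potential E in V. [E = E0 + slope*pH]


Apply the Pourbaix line equation: E = E0 + slope*pH
E = 0.872 + (-0.0515)*8.6 = 0.872 + (-0.4429) = 0.4291 V
Rounded to 3 decimal places: E = 0.429 V

0.429 V


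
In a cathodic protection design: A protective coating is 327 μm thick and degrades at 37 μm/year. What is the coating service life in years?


Service life = thickness / degradation rate
Life = 327 / 37 = 8.8 years

8.8 years


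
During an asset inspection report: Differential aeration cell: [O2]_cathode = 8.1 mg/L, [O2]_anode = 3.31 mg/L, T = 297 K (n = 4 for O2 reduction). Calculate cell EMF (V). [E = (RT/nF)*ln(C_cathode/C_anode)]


Apply the Nernst concentration-cell relation: E = (RT/nF)*ln(C_cathode/C_anode)
RT/nF = 8.314*297/(4*96485) = 0.00639804 V
ln(8.1/3.31) = 0.89492
E = 0.00639804 * 0.89492 = 0.00573 V

0.00573 V


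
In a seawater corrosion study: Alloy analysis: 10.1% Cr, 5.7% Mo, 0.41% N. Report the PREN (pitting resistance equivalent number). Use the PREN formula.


Apply the PREN formula: PREN = Cr + 3.3*Mo + 16*N
PREN = 10.1 + 3.3*5.7 + 16*0.41
PREN = 10.1 + 18.81 + 6.56 = 35.47

35.47


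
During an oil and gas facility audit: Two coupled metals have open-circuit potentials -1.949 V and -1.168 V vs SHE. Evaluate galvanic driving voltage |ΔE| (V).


Driving voltage is the absolute potential difference.
|ΔE| = |-1.949 − (-1.168)| = 0.781 V

0.781 V


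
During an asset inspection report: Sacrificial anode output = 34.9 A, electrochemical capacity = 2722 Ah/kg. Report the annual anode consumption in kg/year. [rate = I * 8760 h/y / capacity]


Annual consumption = current * hours per year / capacity
Rate = 34.9 * 8760 / 2722 = 112.3 kg/year

112.3 kg/year


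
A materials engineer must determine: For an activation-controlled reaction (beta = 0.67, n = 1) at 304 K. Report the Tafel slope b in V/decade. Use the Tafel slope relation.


Apply the Tafel slope relation: b = 2.303*R*T/(beta*n*F)
Numerator: 2.303 * 8.314 * 304 = 5820.73
Denominator: 0.67 * 1 * 96485 = 64644.95
b = 5820.73 / 64644.95 = 0.09 V/decade

0.09 V/decade


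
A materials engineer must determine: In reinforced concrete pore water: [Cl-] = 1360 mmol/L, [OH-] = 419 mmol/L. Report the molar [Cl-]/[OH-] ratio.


Threshold parameter = [Cl-] / [OH-] (molar basis; both in mmol/L, so units cancel)
Ratio = 1360 / 419 = 3.25

3.25


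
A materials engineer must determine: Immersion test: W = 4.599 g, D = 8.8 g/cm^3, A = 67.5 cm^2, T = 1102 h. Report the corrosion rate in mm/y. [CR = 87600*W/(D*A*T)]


Apply the mm/y weight-loss relation: CR = 87600 * W / (D * A * T)
Numerator: 87600 * 4.599 = 402872.4
Denominator: 8.8 * 67.5 * 1102 = 654588.0
CR = 402872.4 / 654588.0 = 0.615459 mm/y

0.615459 mm/y


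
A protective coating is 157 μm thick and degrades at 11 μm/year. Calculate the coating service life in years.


Service life = thickness / degradation rate
Life = 157 / 11 = 14.3 years

14.3 years


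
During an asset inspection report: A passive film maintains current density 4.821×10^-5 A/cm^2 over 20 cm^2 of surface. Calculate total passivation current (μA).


I = i_pass * A, then convert A → μA (×10^6)
I = 4.821×10^-5 * 20 * 10^6 = 964.2 μA

964.2 μA


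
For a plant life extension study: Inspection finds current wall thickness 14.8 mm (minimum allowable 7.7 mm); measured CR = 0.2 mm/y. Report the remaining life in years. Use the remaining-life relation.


Apply the remaining-life relation: RL = (t_current − t_min) / CR
RL = (14.8 − 7.7) / 0.2 = 7.1 / 0.2 = 35.5 years

35.5 years


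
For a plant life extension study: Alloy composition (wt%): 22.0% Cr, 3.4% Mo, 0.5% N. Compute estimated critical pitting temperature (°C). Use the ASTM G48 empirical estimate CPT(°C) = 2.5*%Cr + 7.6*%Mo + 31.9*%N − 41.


Apply the ASTM G48 empirical CPT estimate: CPT(°C) = 2.5*%Cr + 7.6*%Mo + 31.9*%N − 41
2.5*22.0 = 55; 7.6*3.4 = 25.84; 31.9*0.5 = 15.95
CPT = 55 + 25.84 + 15.95 − 41 = 55.79 °C
Rounded to 0.1 °C: CPT ≈ 55.8 °C

55.8 °C


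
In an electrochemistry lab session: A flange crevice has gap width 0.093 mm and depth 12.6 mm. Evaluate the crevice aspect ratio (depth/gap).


Aspect ratio = depth / gap
Ratio = 12.6 / 0.093 = 135.5

135.5


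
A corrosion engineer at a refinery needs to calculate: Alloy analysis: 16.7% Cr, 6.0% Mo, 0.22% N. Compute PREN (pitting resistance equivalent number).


Apply the PREN formula: PREN = Cr + 3.3*Mo + 16*N
PREN = 16.7 + 3.3*6.0 + 16*0.22
PREN = 16.7 + 19.8 + 3.52 = 40.02

40.02


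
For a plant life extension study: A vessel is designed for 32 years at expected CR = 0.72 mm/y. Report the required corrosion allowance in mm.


Corrosion allowance = CR × design life
CA = 0.72 * 32 = 23.04 mm

23.04 mm


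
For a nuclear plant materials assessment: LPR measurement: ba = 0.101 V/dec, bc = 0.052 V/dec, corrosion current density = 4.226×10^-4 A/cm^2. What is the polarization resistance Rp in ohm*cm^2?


Apply the Stern-Geary equation: Rp = ba*bc / (2.303*icorr*(ba+bc))
ba*bc = 0.101*0.052 = 0.005252
ba+bc = 0.153; 2.303*icorr*(ba+bc) = 2.303*4.226×10^-4*0.153 = 1.4890691×10^-4
Rp = 0.005252 / 1.4890691×10^-4 = 35.27 ohm*cm^2

35.27 ohm*cm^2


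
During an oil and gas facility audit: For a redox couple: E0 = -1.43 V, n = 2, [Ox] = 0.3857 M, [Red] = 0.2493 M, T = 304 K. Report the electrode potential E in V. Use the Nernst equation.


Apply the Nernst equation: E = E0 + (RT/nF)*ln([Ox]/[Red])
Step 1: RT/nF = 8.314*304/(2*96485) = 0.01309766 V
Step 2: [Ox]/[Red] = 0.3857/0.2493 = 1.547132
Step 3: ln(1.547132) = 0.436403
Step 4: correction = 0.01309766 * 0.436403 = 0.0057 V
E = -1.43 + 0.0057 = -1.4243 V

-1.4243 V


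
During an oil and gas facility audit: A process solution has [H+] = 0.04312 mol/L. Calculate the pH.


pH = −log10[H+]
pH = −log10(0.04312) = 1.37

1.37


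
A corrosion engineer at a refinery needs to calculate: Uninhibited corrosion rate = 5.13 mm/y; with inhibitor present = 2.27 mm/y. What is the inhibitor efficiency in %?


Apply the inhibitor-efficiency definition: IE = (CR_blank − CR_inh)/CR_blank × 100
IE = (5.13 − 2.27) / 5.13 × 100
IE = 2.86 / 5.13 × 100 = 55.8 %

55.8 %


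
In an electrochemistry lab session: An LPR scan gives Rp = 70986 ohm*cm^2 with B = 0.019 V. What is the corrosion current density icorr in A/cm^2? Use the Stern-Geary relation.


Apply the Stern-Geary relation: icorr = B / Rp
icorr = 0.019 / 70986 = 2.677×10^-7 A/cm^2

2.677×10^-7 A/cm^2


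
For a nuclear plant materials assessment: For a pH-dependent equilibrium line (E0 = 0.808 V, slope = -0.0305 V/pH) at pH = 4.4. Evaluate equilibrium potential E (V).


Apply the Pourbaix line equation: E = E0 + slope*pH
E = 0.808 + (-0.0305)*4.4 = 0.808 + (-0.1342) = 0.6738 V
Rounded to 3 decimal places: E = 0.674 V

0.674 V


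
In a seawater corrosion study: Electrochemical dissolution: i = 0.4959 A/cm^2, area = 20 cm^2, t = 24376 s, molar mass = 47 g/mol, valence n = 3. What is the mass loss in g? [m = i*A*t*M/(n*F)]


Apply Faraday's law: m = i*A*t*M / (n*F)
Total charge passed Q = i*A*t = 0.4959*20*24376 = 241761.168 C
m = Q*M/(n*F) = 241761.168*47/(3*96485) = 39.25576 g

39.25576 g


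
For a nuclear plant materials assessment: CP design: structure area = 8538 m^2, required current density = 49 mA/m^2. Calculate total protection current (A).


I = area * current density, then convert mA → A (÷1000)
I = 8538 * 49 / 1000 = 418.36 A

418.36 A


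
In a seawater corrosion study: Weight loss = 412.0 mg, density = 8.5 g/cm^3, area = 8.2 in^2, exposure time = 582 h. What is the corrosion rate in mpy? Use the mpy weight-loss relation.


Apply the mpy weight-loss relation: CR = 534 * W / (D * A * T)
Numerator: 534 * 412.0 = 220008.0
Denominator: 8.5 * 8.2 * 582 = 40565.4
CR = 220008.0 / 40565.4 = 5.4235 mpy

5.4235 mpy


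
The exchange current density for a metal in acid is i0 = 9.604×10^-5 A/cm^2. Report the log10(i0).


i0 = 9.604×10^-5 A/cm^2
log10(i0) = -4.018

-4.018


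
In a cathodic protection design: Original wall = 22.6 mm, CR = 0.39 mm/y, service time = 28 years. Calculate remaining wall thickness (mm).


Remaining wall = original − CR × time
t = 22.6 − 0.39*28 = 22.6 − 10.92 = 11.68 mm

11.68 mm


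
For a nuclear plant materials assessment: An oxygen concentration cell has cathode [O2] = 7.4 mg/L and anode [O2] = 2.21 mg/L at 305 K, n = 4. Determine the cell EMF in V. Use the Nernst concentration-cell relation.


Apply the Nernst concentration-cell relation: E = (RT/nF)*ln(C_cathode/C_anode)
RT/nF = 8.314*305/(4*96485) = 0.00657037 V
ln(7.4/2.21) = 1.20849
E = 0.00657037 * 1.20849 = 0.00794 V

0.00794 V


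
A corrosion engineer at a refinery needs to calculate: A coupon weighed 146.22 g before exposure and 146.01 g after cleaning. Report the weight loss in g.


Weight loss = initial − final
WL = 146.22 − 146.01 = 0.21 g

0.21 g


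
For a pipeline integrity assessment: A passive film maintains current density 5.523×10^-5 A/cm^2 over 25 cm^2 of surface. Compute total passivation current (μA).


I = i_pass * A, then convert A → μA (×10^6)
I = 5.523×10^-5 * 25 * 10^6 = 1380.75 μA

1380.75 μA


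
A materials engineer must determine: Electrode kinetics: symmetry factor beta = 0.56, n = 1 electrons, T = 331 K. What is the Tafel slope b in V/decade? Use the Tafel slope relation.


Apply the Tafel slope relation: b = 2.303*R*T/(beta*n*F)
Numerator: 2.303 * 8.314 * 331 = 6337.7
Denominator: 0.56 * 1 * 96485 = 54031.6
b = 6337.7 / 54031.6 = 0.117 V/decade

0.117 V/decade


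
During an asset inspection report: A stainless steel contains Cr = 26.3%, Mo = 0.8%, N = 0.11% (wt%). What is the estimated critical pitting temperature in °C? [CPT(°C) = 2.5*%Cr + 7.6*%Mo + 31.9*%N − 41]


Apply the ASTM G48 empirical CPT estimate: CPT(°C) = 2.5*%Cr + 7.6*%Mo + 31.9*%N − 41
2.5*26.3 = 65.75; 7.6*0.8 = 6.08; 31.9*0.11 = 3.509
CPT = 65.75 + 6.08 + 3.509 − 41 = 34.339 °C
Rounded to 0.1 °C: CPT ≈ 34.3 °C

34.3 °C


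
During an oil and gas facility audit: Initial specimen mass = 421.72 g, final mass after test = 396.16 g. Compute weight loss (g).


Weight loss = initial − final
WL = 421.72 − 396.16 = 25.56 g

25.56 g


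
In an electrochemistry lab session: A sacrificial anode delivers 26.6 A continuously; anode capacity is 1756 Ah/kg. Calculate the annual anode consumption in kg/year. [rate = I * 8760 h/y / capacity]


Annual consumption = current * hours per year / capacity
Rate = 26.6 * 8760 / 1756 = 132.7 kg/year

132.7 kg/year


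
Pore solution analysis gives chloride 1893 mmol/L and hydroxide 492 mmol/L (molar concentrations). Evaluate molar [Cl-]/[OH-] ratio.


Threshold parameter = [Cl-] / [OH-] (molar basis; both in mmol/L, so units cancel)
Ratio = 1893 / 492 = 3.85

3.85


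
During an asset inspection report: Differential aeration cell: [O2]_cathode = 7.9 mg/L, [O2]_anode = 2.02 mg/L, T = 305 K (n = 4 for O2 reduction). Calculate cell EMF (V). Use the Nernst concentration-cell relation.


Apply the Nernst concentration-cell relation: E = (RT/nF)*ln(C_cathode/C_anode)
RT/nF = 8.314*305/(4*96485) = 0.00657037 V
ln(7.9/2.02) = 1.36377
E = 0.00657037 * 1.36377 = 0.00896 V

0.00896 V


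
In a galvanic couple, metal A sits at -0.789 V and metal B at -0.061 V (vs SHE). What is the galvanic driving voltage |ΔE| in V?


Driving voltage is the absolute potential difference.
|ΔE| = |-0.789 − (-0.061)| = 0.728 V

0.728 V


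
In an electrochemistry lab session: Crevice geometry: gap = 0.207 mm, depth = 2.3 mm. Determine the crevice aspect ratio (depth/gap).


Aspect ratio = depth / gap
Ratio = 2.3 / 0.207 = 11.1

11.1


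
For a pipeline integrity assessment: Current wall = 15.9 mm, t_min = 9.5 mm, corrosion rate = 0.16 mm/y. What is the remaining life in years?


Apply the remaining-life relation: RL = (t_current − t_min) / CR
RL = (15.9 − 9.5) / 0.16 = 6.4 / 0.16 = 40.0 years

40.0 years


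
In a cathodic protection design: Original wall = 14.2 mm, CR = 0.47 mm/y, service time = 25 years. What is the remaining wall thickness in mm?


Remaining wall = original − CR × time
t = 14.2 − 0.47*25 = 14.2 − 11.75 = 2.45 mm

2.45 mm


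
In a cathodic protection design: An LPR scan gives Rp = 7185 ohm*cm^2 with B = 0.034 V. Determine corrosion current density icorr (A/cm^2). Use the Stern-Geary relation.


Apply the Stern-Geary relation: icorr = B / Rp
icorr = 0.034 / 7185 = 4.732×10^-6 A/cm^2

4.732×10^-6 A/cm^2


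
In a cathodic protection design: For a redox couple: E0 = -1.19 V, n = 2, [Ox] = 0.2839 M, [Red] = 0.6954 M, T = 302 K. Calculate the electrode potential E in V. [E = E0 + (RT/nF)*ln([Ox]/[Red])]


Apply the Nernst equation: E = E0 + (RT/nF)*ln([Ox]/[Red])
Step 1: RT/nF = 8.314*302/(2*96485) = 0.01301149 V
Step 2: [Ox]/[Red] = 0.2839/0.6954 = 0.408254
Step 3: ln(0.408254) = -0.895866
Step 4: correction = 0.01301149 * -0.895866 = -0.012 V
E = -1.19 + -0.012 = -1.202 V

-1.202 V


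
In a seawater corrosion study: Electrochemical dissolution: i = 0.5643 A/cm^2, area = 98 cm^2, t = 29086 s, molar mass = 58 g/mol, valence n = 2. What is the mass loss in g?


Apply Faraday's law: m = i*A*t*M / (n*F)
Total charge passed Q = i*A*t = 0.5643*98*29086 = 1608496.5204 C
m = Q*M/(n*F) = 1608496.5204*58/(2*96485) = 483.458 g

483.458 g


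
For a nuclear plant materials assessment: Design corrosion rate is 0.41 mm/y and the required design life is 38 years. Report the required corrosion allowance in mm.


Corrosion allowance = CR × design life
CA = 0.41 * 38 = 15.58 mm

15.58 mm


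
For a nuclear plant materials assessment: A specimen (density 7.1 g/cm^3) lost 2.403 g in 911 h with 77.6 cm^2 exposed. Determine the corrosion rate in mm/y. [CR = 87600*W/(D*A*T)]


Apply the mm/y weight-loss relation: CR = 87600 * W / (D * A * T)
Numerator: 87600 * 2.403 = 210502.8
Denominator: 7.1 * 77.6 * 911 = 501924.56
CR = 210502.8 / 501924.56 = 0.4194 mm/y

0.4194 mm/y


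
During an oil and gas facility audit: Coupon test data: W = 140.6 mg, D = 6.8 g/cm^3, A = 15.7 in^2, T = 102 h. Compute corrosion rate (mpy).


Apply the mpy weight-loss relation: CR = 534 * W / (D * A * T)
Numerator: 534 * 140.6 = 75080.4
Denominator: 6.8 * 15.7 * 102 = 10889.52
CR = 75080.4 / 10889.52 = 6.8947 mpy

6.8947 mpy


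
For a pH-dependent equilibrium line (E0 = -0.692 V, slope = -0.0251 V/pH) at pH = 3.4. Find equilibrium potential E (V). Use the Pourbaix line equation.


Apply the Pourbaix line equation: E = E0 + slope*pH
E = -0.692 + (-0.0251)*3.4 = -0.692 + (-0.08534) = -0.77734 V
Rounded to 3 decimal places: E = -0.777 V

-0.777 V


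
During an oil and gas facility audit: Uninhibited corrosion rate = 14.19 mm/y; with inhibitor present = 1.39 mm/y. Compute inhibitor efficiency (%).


Apply the inhibitor-efficiency definition: IE = (CR_blank − CR_inh)/CR_blank × 100
IE = (14.19 − 1.39) / 14.19 × 100
IE = 12.8 / 14.19 × 100 = 90.2 %

90.2 %


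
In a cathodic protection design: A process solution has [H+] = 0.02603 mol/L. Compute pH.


pH = −log10[H+]
pH = −log10(0.02603) = 1.58

1.58


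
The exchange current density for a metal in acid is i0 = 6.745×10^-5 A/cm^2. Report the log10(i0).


i0 = 6.745×10^-5 A/cm^2
log10(i0) = -4.171

-4.171


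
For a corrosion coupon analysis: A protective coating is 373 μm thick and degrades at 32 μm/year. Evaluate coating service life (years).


Service life = thickness / degradation rate
Life = 373 / 32 = 11.7 years

11.7 years


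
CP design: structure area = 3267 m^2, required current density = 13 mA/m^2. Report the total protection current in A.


I = area * current density, then convert mA → A (÷1000)
I = 3267 * 13 / 1000 = 42.47 A

42.47 A


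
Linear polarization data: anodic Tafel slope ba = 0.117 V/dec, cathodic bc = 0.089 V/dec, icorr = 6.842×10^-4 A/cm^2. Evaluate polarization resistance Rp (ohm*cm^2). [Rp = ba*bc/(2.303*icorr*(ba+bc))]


Apply the Stern-Geary equation: Rp = ba*bc / (2.303*icorr*(ba+bc))
ba*bc = 0.117*0.089 = 0.010413
ba+bc = 0.206; 2.303*icorr*(ba+bc) = 2.303*6.842×10^-4*0.206 = 3.245968×10^-4
Rp = 0.010413 / 3.245968×10^-4 = 32.08 ohm*cm^2

32.08 ohm*cm^2


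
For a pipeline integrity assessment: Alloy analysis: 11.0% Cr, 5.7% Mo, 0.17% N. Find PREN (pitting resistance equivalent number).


Apply the PREN formula: PREN = Cr + 3.3*Mo + 16*N
PREN = 11.0 + 3.3*5.7 + 16*0.17
PREN = 11.0 + 18.81 + 2.72 = 32.53

32.53


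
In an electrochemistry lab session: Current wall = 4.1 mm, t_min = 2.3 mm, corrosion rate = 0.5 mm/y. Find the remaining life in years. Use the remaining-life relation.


Apply the remaining-life relation: RL = (t_current − t_min) / CR
RL = (4.1 − 2.3) / 0.5 = 1.8 / 0.5 = 3.6 years

3.6 years


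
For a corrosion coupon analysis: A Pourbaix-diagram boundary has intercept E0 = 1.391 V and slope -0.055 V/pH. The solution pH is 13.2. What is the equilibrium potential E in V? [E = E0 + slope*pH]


Apply the Pourbaix line equation: E = E0 + slope*pH
E = 1.391 + (-0.055)*13.2 = 1.391 + (-0.726) = 0.665 V
Rounded to 4 decimal places: E = 0.6650 V

0.6650 V


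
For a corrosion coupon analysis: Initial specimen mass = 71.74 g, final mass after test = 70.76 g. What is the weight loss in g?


Weight loss = initial − final
WL = 71.74 − 70.76 = 0.98 g

0.98 g


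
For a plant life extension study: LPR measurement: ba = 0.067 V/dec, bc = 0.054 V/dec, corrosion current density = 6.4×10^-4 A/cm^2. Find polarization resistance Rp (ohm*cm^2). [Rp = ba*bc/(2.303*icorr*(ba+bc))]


Apply the Stern-Geary equation: Rp = ba*bc / (2.303*icorr*(ba+bc))
ba*bc = 0.067*0.054 = 0.003618
ba+bc = 0.121; 2.303*icorr*(ba+bc) = 2.303*6.4×10^-4*0.121 = 1.7834432×10^-4
Rp = 0.003618 / 1.7834432×10^-4 = 20.3 ohm*cm^2

20.3 ohm*cm^2


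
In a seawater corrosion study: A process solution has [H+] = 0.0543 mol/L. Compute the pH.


pH = −log10[H+]
pH = −log10(0.0543) = 1.27

1.27


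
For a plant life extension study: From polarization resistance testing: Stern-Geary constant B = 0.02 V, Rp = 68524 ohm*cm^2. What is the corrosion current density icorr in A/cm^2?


Apply the Stern-Geary relation: icorr = B / Rp
icorr = 0.02 / 68524 = 2.919×10^-7 A/cm^2

2.919×10^-7 A/cm^2


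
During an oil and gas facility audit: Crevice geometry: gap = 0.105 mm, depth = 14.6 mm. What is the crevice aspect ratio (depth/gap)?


Aspect ratio = depth / gap
Ratio = 14.6 / 0.105 = 139.0

139.0


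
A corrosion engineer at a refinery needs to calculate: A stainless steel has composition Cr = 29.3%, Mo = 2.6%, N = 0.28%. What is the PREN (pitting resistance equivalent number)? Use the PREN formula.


Apply the PREN formula: PREN = Cr + 3.3*Mo + 16*N
PREN = 29.3 + 3.3*2.6 + 16*0.28
PREN = 29.3 + 8.58 + 4.48 = 42.36

42.36
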